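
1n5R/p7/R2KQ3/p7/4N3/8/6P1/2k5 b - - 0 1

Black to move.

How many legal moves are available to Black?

Black to move; king on c1.
In check: no.
Legal moves: Nd7, Nc6, Nxa6, Kc2, Kb2, Kd1, Kb1, a4.
Count: 8.

8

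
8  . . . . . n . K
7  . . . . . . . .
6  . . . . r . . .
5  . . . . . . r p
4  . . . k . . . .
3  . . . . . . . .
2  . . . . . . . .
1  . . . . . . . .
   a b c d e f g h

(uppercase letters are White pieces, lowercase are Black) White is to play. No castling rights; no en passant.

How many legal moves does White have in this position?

White to move; king on h8.
In check: no.
Legal moves: none.
Count: 0.

0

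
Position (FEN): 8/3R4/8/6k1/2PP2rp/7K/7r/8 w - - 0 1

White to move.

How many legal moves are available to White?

White to move; king on h3.
In check: yes, from the black rook on h2.
Legal moves: Kxh2.
Count: 1.

1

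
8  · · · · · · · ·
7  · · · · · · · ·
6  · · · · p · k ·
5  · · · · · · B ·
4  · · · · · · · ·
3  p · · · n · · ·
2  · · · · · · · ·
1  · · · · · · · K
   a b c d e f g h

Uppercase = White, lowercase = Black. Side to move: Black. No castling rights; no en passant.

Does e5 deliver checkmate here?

no

After e5: white king on h1; in check: no.
White is not in check, so this cannot be checkmate.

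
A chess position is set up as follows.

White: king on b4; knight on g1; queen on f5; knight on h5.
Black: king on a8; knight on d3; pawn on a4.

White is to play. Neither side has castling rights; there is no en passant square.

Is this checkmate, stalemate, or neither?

White to move; white king on b4.
In check: yes, from the black knight on d3.
Legal moves for White: Kb5, Ka5, Kc4, Kxa4, Kc3, Ka3, Qxd3.
White is in check but has 7 legal moves → neither.

neither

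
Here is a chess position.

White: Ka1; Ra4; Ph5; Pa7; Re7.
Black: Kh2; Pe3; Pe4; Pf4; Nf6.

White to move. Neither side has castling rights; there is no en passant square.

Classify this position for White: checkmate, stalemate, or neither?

neither

White to move; white king on a1.
In check: no.
Legal moves for White include: Re8, Rh7, Rg7, Rf7, Rd7, Rc7, Rb7, Re6, Re5, Rexe4, Ra6, Ra5, Raxe4, Rd4, Rc4, Rb4, Ra3, Ra2+, ... (list truncated; more exist).
White has legal moves and is not in check → neither.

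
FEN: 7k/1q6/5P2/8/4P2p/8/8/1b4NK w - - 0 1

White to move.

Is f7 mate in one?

After f7: black king on h8; in check: no.
Black is not in check, so this cannot be checkmate.

no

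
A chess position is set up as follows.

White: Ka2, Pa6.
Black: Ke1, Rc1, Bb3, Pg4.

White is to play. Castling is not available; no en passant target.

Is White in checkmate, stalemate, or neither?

White to move; white king on a2.
In check: yes, from the black bishop on b3.
King squares — a1: attacked by Rc1; b1: attacked by Rc1; b2: available; a3: available; b3: available.
Legal moves for White: Kxb3, Ka3, Kb2.
White is in check but has 3 legal moves → neither.

neither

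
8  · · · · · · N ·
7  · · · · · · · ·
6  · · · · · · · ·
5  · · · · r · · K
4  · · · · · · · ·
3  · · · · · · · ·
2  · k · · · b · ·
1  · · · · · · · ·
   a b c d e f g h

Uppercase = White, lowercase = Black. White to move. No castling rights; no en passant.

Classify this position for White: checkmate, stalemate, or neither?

neither

White to move; white king on h5.
In check: yes, from the black rook on e5.
Legal moves for White: Kh6, Kg6, Kg4.
White is in check but has 3 legal moves → neither.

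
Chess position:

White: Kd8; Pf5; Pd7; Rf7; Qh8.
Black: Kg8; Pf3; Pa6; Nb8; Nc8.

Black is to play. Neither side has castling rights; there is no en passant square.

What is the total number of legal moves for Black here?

Black to move; king on g8.
In check: yes, from the white queen on h8.
Legal moves: Kxh8, Kxf7.
Count: 2.

2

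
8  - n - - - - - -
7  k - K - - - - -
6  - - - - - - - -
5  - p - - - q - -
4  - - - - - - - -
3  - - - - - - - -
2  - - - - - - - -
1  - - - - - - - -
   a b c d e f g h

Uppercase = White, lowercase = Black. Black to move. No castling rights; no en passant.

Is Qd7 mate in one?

After Qd7: white king on c7; in check: yes, from the black queen on d7.
King squares — b6: attacked by Ka7; c6: attacked by Qd7; d6: attacked by Qd7; b7: attacked by Ka7; d7: attacked by Nb8; b8: attacked by Ka7; c8: attacked by Qd7; d8: attacked by Qd7.
White has no legal moves → checkmate.

yes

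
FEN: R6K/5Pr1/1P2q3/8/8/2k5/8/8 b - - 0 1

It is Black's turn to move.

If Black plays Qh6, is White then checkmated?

After Qh6: white king on h8; in check: yes, from the black queen on h6.
King squares — g7: attacked by Qh6; h7: attacked by Qh6; g8: attacked by Rg7.
White has no legal moves → checkmate.

yes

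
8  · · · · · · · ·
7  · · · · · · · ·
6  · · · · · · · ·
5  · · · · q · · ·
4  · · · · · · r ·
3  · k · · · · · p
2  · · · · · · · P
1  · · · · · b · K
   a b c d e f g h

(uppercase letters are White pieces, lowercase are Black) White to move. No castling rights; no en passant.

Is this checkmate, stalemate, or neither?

White to move; white king on h1.
In check: no.
King squares — g1: attacked by Rg4; g2: attacked by Bf1; h2: own pawn.
Legal moves for White: none.
Not in check and no legal moves → stalemate.

stalemate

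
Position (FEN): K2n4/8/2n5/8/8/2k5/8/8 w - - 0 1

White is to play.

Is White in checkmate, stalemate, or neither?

White to move; white king on a8.
In check: no.
King squares — a7: attacked by Nc6; b7: attacked by Nd8; b8: attacked by Nc6.
Legal moves for White: none.
Not in check and no legal moves → stalemate.

stalemate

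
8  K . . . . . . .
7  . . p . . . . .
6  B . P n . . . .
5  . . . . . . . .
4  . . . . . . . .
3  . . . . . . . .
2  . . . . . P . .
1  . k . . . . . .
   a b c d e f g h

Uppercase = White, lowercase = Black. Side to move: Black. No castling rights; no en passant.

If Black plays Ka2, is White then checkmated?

no

After Ka2: white king on a8; in check: no.
White is not in check, so this cannot be checkmate.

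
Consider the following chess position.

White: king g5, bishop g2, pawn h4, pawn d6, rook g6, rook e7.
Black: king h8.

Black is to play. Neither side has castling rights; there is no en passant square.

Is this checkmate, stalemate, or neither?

Black to move; black king on h8.
In check: no.
King squares — g7: attacked by Rg6; h7: attacked by Re7; g8: attacked by Rg6.
Legal moves for Black: none.
Not in check and no legal moves → stalemate.

stalemate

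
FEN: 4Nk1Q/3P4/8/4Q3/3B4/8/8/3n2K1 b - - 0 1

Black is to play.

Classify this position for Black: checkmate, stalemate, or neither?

neither

Black to move; black king on f8.
In check: yes, from the white queen on h8.
Legal moves for Black: Kf7.
Black is in check but has 1 legal move → neither.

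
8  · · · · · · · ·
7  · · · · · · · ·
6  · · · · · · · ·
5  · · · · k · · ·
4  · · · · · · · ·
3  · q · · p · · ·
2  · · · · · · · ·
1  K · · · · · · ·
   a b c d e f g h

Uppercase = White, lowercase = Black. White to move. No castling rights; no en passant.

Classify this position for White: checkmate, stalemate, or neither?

White to move; white king on a1.
In check: no.
King squares — b1: attacked by Qb3; a2: attacked by Qb3; b2: attacked by Qb3.
Legal moves for White: none.
Not in check and no legal moves → stalemate.

stalemate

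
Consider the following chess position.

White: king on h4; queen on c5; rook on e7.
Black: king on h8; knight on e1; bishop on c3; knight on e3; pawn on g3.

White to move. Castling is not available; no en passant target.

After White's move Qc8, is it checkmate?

yes

After Qc8: black king on h8; in check: yes, from the white queen on c8.
King squares — g7: attacked by Re7; h7: attacked by Re7; g8: attacked by Qc8.
Black has no legal moves → checkmate.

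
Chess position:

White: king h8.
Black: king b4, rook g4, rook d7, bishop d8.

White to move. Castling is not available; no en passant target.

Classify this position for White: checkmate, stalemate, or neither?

stalemate

White to move; white king on h8.
In check: no.
King squares — g7: attacked by Rg4; h7: attacked by Rd7; g8: attacked by Rg4.
Legal moves for White: none.
Not in check and no legal moves → stalemate.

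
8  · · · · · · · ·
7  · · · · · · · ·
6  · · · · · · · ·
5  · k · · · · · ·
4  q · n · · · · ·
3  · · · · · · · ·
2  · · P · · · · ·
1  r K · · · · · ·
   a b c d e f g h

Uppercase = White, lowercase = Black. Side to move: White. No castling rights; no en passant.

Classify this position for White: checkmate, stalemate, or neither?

White to move; white king on b1.
In check: yes, from the black rook on a1.
King squares — a1: attacked by Qa4; c1: attacked by Ra1; a2: attacked by Ra1; b2: attacked by Nc4; c2: own pawn.
Legal moves for White: none.
In check with no legal moves → checkmate.

checkmate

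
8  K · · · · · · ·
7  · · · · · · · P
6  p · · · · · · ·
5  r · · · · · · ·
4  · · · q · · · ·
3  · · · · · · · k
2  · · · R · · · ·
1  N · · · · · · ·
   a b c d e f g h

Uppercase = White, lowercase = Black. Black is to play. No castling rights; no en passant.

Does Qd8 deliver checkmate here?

no

After Qd8: white king on a8; in check: yes, from the black queen on d8.
White has 3 legal replies: Kb7, Ka7, Rxd8.
In check but a legal move exists → not checkmate.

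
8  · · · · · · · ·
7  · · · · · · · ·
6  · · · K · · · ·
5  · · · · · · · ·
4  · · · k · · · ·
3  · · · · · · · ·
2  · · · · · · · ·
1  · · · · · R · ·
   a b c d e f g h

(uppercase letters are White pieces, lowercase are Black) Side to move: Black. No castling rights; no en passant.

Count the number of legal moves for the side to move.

Black to move; king on d4.
In check: no.
Legal moves: Ke4, Kc4, Ke3, Kd3, Kc3.
Count: 5.

5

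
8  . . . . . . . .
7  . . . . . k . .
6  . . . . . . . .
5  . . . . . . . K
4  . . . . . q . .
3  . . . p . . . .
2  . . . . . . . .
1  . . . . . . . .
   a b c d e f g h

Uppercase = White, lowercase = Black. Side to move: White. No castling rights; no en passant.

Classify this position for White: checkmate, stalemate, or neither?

White to move; white king on h5.
In check: no.
King squares — g4: attacked by Qf4; h4: attacked by Qf4; g5: attacked by Qf4; g6: attacked by Kf7; h6: attacked by Qf4.
Legal moves for White: none.
Not in check and no legal moves → stalemate.

stalemate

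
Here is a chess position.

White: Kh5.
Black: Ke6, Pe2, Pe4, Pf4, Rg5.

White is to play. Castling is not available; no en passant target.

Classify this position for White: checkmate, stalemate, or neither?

White to move; white king on h5.
In check: yes, from the black rook on g5.
Legal moves for White: Kh6, Kxg5, Kh4.
White is in check but has 3 legal moves → neither.

neither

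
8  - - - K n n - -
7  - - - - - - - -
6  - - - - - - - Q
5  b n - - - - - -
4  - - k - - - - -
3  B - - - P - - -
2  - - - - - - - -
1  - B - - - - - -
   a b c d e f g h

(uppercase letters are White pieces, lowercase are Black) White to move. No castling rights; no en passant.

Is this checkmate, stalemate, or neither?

neither

White to move; white king on d8.
In check: yes, from the black bishop on a5.
King squares — c7: attacked by Ba5; d7: attacked by Nf8; e7: available; c8: available; e8: available.
Legal moves for White: Kxe8, Kc8, Ke7, Qb6.
White is in check but has 4 legal moves → neither.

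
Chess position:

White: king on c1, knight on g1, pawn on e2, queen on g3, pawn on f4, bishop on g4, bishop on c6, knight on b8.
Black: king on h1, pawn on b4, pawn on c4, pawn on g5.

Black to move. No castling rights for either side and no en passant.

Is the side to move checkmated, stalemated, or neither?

checkmate

Black to move; black king on h1.
In check: yes, from the white bishop on c6.
King squares — g1: attacked by Qg3; g2: attacked by Qg3; h2: attacked by Qg3.
Legal moves for Black: none.
In check with no legal moves → checkmate.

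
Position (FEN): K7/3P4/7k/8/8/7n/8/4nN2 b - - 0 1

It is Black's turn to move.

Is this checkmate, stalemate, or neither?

Black to move; black king on h6.
In check: no.
Legal moves for Black: Kh7, Kg7, Kg6, Kh5, Kg5, Ng5, Nf4, Nf2, Ng1, Nf3, Nd3, Ng2, Nc2.
Black has 13 legal moves and is not in check → neither.

neither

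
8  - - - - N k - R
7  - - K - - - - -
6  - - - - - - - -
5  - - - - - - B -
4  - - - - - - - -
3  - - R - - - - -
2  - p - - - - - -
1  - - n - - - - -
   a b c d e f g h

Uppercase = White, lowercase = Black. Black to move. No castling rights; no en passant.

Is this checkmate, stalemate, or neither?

Black to move; black king on f8.
In check: yes, from the white rook on h8.
King squares — e7: attacked by Bg5; f7: available; g7: attacked by Ne8; e8: attacked by Rh8; g8: attacked by Rh8.
Legal moves for Black: Kf7.
Black is in check but has 1 legal move → neither.

neither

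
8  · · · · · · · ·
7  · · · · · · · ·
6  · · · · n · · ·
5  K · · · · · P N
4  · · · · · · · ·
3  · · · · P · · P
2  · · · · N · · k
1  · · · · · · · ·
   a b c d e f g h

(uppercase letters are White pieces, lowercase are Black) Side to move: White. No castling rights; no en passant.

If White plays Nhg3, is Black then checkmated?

no

After Nhg3: black king on h2; in check: no.
Black is not in check, so this cannot be checkmate.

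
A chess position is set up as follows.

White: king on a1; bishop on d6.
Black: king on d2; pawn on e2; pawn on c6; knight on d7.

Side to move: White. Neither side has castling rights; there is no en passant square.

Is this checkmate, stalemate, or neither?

neither

White to move; white king on a1.
In check: no.
Legal moves for White: Bf8, Bb8, Be7, Bc7, Be5, Bc5, Bf4+, Bb4+, Bg3, Ba3, Bh2, Kb2, Ka2, Kb1.
White has 14 legal moves and is not in check → neither.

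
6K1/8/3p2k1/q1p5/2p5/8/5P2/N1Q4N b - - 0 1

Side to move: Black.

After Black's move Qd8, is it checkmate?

yes

After Qd8: white king on g8; in check: yes, from the black queen on d8.
King squares — f7: attacked by Kg6; g7: attacked by Kg6; h7: attacked by Kg6; f8: attacked by Qd8; h8: attacked by Qd8.
White has no legal moves → checkmate.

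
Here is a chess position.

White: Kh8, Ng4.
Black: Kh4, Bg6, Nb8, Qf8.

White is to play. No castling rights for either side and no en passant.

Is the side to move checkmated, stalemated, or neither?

White to move; white king on h8.
In check: yes, from the black queen on f8.
King squares — g7: attacked by Qf8; h7: attacked by Bg6; g8: attacked by Qf8.
Legal moves for White: none.
In check with no legal moves → checkmate.

checkmate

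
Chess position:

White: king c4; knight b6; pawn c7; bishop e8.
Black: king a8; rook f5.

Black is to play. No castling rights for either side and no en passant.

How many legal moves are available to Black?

Black to move; king on a8.
In check: yes, from the white knight on b6.
Legal moves: Kb7, Ka7.
Count: 2.

2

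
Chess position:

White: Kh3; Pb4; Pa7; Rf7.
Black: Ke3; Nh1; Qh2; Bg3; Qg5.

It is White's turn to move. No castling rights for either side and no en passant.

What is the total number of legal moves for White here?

White to move; king on h3.
In check: yes, from the black queen on h2.
Legal moves: none.
Count: 0.

0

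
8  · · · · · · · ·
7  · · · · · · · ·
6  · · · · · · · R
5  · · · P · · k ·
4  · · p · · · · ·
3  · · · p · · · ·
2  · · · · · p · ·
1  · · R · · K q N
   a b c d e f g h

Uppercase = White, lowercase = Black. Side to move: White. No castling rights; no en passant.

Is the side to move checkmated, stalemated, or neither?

checkmate

White to move; white king on f1.
In check: yes, from the black queen on g1.
King squares — e1: attacked by Qg1; g1: attacked by Pf2; e2: attacked by Pd3; f2: attacked by Qg1; g2: attacked by Qg1.
Legal moves for White: none.
In check with no legal moves → checkmate.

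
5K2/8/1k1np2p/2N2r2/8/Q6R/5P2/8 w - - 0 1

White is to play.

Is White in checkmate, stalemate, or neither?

neither

White to move; white king on f8.
In check: yes, from the black rook on f5.
Legal moves for White: Kg8, Kg7, Ke7.
White is in check but has 3 legal moves → neither.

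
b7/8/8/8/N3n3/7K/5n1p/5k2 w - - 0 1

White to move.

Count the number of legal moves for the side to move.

White to move; king on h3.
In check: yes, from the black knight on f2.
Legal moves: Kh4, Kxh2.
Count: 2.

2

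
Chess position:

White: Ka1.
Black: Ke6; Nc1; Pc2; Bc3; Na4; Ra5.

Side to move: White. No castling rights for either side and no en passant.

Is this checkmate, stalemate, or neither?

checkmate

White to move; white king on a1.
In check: yes, from the black bishop on c3.
King squares — b1: attacked by Pc2; a2: attacked by Nc1; b2: attacked by Bc3.
Legal moves for White: none.
In check with no legal moves → checkmate.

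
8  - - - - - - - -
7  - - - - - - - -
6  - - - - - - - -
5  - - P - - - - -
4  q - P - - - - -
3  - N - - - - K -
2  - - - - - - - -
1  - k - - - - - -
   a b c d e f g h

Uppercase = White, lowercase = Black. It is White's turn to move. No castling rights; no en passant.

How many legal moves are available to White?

14

White to move; king on g3.
In check: no.
Legal moves: Kh4, Kg4, Kf4, Kh3, Kf3, Kh2, Kg2, Kf2, Na5, Nd4, Nd2+, Nc1, Na1, c6.
Count: 14.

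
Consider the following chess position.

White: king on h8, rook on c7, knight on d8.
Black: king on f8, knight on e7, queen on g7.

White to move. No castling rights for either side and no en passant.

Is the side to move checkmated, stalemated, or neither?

checkmate

White to move; white king on h8.
In check: yes, from the black queen on g7.
King squares — g7: attacked by Kf8; h7: attacked by Qg7; g8: attacked by Ne7.
Legal moves for White: none.
In check with no legal moves → checkmate.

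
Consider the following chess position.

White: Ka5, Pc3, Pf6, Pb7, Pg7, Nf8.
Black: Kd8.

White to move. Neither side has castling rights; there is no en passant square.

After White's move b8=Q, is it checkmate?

After b8=Q: black king on d8; in check: yes, from the white queen on b8.
King squares — c7: attacked by Qb8; d7: attacked by Nf8; e7: attacked by Pf6; c8: attacked by Qb8; e8: attacked by Qb8.
Black has no legal moves → checkmate.

yes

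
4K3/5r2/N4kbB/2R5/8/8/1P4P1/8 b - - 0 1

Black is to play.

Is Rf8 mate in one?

After Rf8: white king on e8; in check: yes, from the black bishop on g6 and the black rook on f8.
White has 2 legal replies: Kxf8, Kd7.
In check but a legal move exists → not checkmate.

no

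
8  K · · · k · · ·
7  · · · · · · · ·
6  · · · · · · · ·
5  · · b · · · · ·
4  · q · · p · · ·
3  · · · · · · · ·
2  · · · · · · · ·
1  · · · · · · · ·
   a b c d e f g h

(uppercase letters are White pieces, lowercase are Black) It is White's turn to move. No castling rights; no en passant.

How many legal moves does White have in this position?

0

White to move; king on a8.
In check: no.
Legal moves: none.
Count: 0.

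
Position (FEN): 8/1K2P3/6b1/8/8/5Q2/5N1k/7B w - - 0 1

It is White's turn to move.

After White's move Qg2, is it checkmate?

After Qg2: black king on h2; in check: yes, from the white queen on g2.
King squares — g1: attacked by Qg2; h1: attacked by Nf2; g2: attacked by Bh1; g3: attacked by Qg2; h3: attacked by Nf2.
Black has no legal moves → checkmate.

yes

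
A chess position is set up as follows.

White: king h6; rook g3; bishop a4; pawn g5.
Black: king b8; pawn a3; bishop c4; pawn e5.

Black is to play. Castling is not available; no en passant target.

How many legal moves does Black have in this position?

18

Black to move; king on b8.
In check: no.
Legal moves: Kc8, Ka8, Kc7, Kb7, Ka7, Bg8, Bf7, Be6, Ba6, Bd5, Bb5, Bd3, Bb3, Be2, Ba2, Bf1, e4, a2.
Count: 18.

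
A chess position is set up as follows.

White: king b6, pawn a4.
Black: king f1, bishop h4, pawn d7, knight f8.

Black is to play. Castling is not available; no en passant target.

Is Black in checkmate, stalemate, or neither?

Black to move; black king on f1.
In check: no.
Legal moves for Black: Nh7, Ng6, Ne6, Bd8+, Be7, Bf6, Bg5, Bg3, Bf2+, Be1, Kg2, Kf2, Ke2, Kg1, Ke1, d6, d5.
Black has 17 legal moves and is not in check → neither.

neither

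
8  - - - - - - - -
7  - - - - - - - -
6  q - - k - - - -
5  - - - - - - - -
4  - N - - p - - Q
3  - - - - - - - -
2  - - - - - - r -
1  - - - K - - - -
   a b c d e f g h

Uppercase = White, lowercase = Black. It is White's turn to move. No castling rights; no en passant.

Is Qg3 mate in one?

After Qg3: black king on d6; in check: yes, from the white queen on g3.
Black has 5 legal replies: Ke7, Kd7, Ke6, Kc5, Rxg3.
In check but a legal move exists → not checkmate.

no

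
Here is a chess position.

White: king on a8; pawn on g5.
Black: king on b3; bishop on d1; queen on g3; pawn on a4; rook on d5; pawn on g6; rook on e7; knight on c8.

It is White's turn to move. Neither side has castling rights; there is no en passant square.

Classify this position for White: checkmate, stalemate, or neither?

stalemate

White to move; white king on a8.
In check: no.
King squares — a7: attacked by Re7; b7: attacked by Re7; b8: attacked by Qg3.
Legal moves for White: none.
Not in check and no legal moves → stalemate.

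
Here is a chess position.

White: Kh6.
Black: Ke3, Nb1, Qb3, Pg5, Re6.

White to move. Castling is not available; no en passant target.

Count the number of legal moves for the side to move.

4

White to move; king on h6.
In check: yes, from the black rook on e6.
Legal moves: Kh7, Kg7, Kh5, Kxg5.
Count: 4.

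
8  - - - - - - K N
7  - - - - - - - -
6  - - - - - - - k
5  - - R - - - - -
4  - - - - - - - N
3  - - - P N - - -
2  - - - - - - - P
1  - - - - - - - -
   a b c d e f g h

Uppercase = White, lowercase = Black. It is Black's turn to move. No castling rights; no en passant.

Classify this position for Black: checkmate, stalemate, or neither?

Black to move; black king on h6.
In check: no.
King squares — g5: attacked by Rc5; h5: attacked by Rc5; g6: attacked by Nh4; g7: attacked by Kg8; h7: attacked by Kg8.
Legal moves for Black: none.
Not in check and no legal moves → stalemate.

stalemate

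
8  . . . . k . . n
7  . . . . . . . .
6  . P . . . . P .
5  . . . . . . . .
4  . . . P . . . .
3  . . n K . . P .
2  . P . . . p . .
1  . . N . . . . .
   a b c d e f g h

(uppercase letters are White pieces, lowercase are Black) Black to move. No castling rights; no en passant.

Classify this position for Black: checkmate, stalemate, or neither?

Black to move; black king on e8.
In check: no.
Legal moves for Black: Nf7, Nxg6, Kf8, Kd8, Ke7, Kd7, Nd5, Nb5, Ne4, Na4, Ne2, Na2, Nd1, Nb1, f1=Q+, f1=R, f1=B+, f1=N.
Black has 18 legal moves and is not in check → neither.

neither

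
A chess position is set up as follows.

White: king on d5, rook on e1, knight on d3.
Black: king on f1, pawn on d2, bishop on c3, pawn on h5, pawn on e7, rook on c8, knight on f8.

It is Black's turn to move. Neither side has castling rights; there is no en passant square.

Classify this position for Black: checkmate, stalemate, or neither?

Black to move; black king on f1.
In check: yes, from the white rook on e1.
Legal moves for Black: Kg2, dxe1=Q, dxe1=R, dxe1=B, dxe1=N.
Black is in check but has 5 legal moves → neither.

neither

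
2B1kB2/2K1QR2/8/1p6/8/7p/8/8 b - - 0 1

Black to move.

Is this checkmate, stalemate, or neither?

Black to move; black king on e8.
In check: yes, from the white queen on e7.
King squares — d7: attacked by Kc7; e7: attacked by Rf7; f7: attacked by Qe7; d8: attacked by Kc7; f8: attacked by Qe7.
Legal moves for Black: none.
In check with no legal moves → checkmate.

checkmate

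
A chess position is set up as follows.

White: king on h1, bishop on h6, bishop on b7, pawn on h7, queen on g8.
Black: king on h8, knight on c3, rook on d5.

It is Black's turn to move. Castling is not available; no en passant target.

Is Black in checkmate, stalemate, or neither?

Black to move; black king on h8.
In check: yes, from the white queen on g8.
King squares — g7: attacked by Bh6; h7: attacked by Qg8; g8: attacked by Ph7.
Legal moves for Black: none.
In check with no legal moves → checkmate.

checkmate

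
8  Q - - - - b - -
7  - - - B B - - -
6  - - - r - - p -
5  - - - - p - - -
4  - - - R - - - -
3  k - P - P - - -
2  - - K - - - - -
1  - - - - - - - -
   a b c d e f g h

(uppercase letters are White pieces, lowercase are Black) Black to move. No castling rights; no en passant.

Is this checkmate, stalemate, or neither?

Black to move; black king on a3.
In check: yes, from the white queen on a8.
King squares — a2: attacked by Qa8; b2: attacked by Kc2; b3: attacked by Kc2; a4: attacked by Rd4; b4: attacked by Pc3.
Legal moves for Black: none.
In check with no legal moves → checkmate.

checkmate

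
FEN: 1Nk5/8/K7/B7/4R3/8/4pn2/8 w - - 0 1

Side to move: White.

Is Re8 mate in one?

yes

After Re8: black king on c8; in check: yes, from the white rook on e8.
King squares — b7: attacked by Ka6; c7: attacked by Ba5; d7: attacked by Nb8; b8: attacked by Re8; d8: attacked by Ba5.
Black has no legal moves → checkmate.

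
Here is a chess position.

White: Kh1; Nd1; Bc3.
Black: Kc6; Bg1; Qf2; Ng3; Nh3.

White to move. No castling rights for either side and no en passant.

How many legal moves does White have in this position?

0

White to move; king on h1.
In check: yes, from the black knight on g3.
Legal moves: none.
Count: 0.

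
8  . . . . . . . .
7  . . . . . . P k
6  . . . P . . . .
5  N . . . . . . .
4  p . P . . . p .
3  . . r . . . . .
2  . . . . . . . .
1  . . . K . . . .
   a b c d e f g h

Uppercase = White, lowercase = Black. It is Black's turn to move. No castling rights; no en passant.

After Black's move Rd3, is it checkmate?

After Rd3: white king on d1; in check: yes, from the black rook on d3.
White has 4 legal replies: Ke2, Kc2, Ke1, Kc1.
In check but a legal move exists → not checkmate.

no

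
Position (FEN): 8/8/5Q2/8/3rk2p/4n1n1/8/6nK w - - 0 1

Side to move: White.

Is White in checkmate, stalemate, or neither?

neither

White to move; white king on h1.
In check: yes, from the black knight on g3.
King squares — g1: available; g2: attacked by Ne3; h2: available.
Legal moves for White: Kh2, Kxg1.
White is in check but has 2 legal moves → neither.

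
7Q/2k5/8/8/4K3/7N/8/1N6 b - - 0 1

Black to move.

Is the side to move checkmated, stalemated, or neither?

Black to move; black king on c7.
In check: no.
Legal moves for Black: Kd7, Kb7, Kd6, Kc6, Kb6.
Black has 5 legal moves and is not in check → neither.

neither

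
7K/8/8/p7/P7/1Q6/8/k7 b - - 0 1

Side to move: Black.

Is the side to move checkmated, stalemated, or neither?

Black to move; black king on a1.
In check: no.
King squares — b1: attacked by Qb3; a2: attacked by Qb3; b2: attacked by Qb3.
Legal moves for Black: none.
Not in check and no legal moves → stalemate.

stalemate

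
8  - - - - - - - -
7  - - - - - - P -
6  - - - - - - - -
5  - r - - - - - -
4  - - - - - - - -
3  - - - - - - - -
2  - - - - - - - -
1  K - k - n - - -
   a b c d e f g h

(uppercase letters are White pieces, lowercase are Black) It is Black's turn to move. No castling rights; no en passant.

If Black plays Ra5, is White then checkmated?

yes

After Ra5: white king on a1; in check: yes, from the black rook on a5.
King squares — b1: attacked by Kc1; a2: attacked by Ra5; b2: attacked by Kc1.
White has no legal moves → checkmate.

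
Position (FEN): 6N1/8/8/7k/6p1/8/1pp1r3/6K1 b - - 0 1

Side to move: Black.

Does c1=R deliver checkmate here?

yes

After c1=R: white king on g1; in check: yes, from the black rook on c1.
King squares — f1: attacked by Rc1; h1: attacked by Rc1; f2: attacked by Re2; g2: attacked by Re2; h2: attacked by Re2.
White has no legal moves → checkmate.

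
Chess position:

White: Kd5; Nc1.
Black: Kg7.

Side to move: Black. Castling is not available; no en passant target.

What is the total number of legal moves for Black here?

8

Black to move; king on g7.
In check: no.
Legal moves: Kh8, Kg8, Kf8, Kh7, Kf7, Kh6, Kg6, Kf6.
Count: 8.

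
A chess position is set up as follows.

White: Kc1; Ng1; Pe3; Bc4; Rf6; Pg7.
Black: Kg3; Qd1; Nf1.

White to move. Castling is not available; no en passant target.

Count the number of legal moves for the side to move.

White to move; king on c1.
In check: yes, from the black queen on d1.
Legal moves: Kb2, Kxd1.
Count: 2.

2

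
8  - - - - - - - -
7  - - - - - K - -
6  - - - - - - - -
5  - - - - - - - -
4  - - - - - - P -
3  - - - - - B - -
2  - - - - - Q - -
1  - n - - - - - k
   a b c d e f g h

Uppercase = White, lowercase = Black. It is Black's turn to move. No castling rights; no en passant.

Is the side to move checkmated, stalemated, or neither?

Black to move; black king on h1.
In check: yes, from the white bishop on f3.
King squares — g1: attacked by Qf2; g2: attacked by Qf2; h2: attacked by Qf2.
Legal moves for Black: none.
In check with no legal moves → checkmate.

checkmate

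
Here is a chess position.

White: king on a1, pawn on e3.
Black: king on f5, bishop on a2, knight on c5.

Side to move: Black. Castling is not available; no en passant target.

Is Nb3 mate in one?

no

After Nb3: white king on a1; in check: yes, from the black knight on b3.
White has 2 legal replies: Kb2, Kxa2.
In check but a legal move exists → not checkmate.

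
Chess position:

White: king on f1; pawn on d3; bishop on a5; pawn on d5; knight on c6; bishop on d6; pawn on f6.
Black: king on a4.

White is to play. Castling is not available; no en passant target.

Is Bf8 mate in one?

no

After Bf8: black king on a4; in check: no.
Black is not in check, so this cannot be checkmate.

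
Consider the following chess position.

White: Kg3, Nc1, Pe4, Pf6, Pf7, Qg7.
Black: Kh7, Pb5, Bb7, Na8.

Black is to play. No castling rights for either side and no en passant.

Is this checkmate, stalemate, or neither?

checkmate

Black to move; black king on h7.
In check: yes, from the white queen on g7.
King squares — g6: attacked by Qg7; h6: attacked by Qg7; g7: attacked by Pf6; g8: attacked by Pf7; h8: attacked by Qg7.
Legal moves for Black: none.
In check with no legal moves → checkmate.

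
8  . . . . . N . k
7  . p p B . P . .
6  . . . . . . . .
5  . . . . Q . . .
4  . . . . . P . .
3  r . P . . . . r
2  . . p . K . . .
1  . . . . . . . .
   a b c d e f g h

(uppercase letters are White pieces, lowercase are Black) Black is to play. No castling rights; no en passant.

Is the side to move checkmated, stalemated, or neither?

Black to move; black king on h8.
In check: yes, from the white queen on e5.
King squares — g7: attacked by Qe5; h7: attacked by Nf8; g8: attacked by Pf7.
Legal moves for Black: none.
In check with no legal moves → checkmate.

checkmate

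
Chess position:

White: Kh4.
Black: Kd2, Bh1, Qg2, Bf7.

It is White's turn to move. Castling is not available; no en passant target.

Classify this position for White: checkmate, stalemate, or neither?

White to move; white king on h4.
In check: no.
King squares — g3: attacked by Qg2; h3: attacked by Qg2; g4: attacked by Qg2; g5: attacked by Qg2; h5: attacked by Bf7.
Legal moves for White: none.
Not in check and no legal moves → stalemate.

stalemate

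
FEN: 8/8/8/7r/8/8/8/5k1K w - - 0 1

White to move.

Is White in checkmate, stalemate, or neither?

White to move; white king on h1.
In check: yes, from the black rook on h5.
King squares — g1: attacked by Kf1; g2: attacked by Kf1; h2: attacked by Rh5.
Legal moves for White: none.
In check with no legal moves → checkmate.

checkmate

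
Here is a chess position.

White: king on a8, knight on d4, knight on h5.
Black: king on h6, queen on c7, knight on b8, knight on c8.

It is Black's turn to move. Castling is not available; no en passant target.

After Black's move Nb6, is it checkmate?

yes

After Nb6: white king on a8; in check: yes, from the black knight on b6.
King squares — a7: attacked by Qc7; b7: attacked by Qc7; b8: attacked by Qc7.
White has no legal moves → checkmate.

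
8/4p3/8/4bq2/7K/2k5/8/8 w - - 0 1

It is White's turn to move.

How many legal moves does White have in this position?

White to move; king on h4.
In check: no.
Legal moves: none.
Count: 0.

0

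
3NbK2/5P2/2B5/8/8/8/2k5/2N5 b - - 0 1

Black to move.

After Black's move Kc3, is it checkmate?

After Kc3: white king on f8; in check: no.
White is not in check, so this cannot be checkmate.

no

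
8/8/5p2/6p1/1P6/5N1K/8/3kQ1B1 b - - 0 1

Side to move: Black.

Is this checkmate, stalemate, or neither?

Black to move; black king on d1.
In check: yes, from the white queen on e1.
Legal moves for Black: Kc2.
Black is in check but has 1 legal move → neither.

neither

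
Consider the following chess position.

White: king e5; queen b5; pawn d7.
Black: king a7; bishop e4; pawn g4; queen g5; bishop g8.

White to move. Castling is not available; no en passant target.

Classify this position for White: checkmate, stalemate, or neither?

White to move; white king on e5.
In check: yes, from the black queen on g5.
Legal moves for White: Kd6, Kxe4, Kd4.
White is in check but has 3 legal moves → neither.

neither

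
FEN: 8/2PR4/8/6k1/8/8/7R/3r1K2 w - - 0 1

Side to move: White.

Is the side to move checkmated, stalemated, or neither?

White to move; white king on f1.
In check: yes, from the black rook on d1.
Legal moves for White: Kg2, Kf2, Ke2, Rxd1.
White is in check but has 4 legal moves → neither.

neither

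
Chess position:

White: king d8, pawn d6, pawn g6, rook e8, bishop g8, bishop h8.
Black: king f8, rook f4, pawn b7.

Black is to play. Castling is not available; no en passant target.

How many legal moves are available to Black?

Black to move; king on f8.
In check: yes, from the white rook on e8.
Legal moves: none.
Count: 0.

0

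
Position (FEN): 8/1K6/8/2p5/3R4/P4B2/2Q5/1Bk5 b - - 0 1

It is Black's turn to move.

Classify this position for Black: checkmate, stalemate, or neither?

checkmate

Black to move; black king on c1.
In check: yes, from the white queen on c2.
King squares — b1: attacked by Qc2; d1: attacked by Qc2; b2: attacked by Qc2; c2: attacked by Bb1; d2: attacked by Qc2.
Legal moves for Black: none.
In check with no legal moves → checkmate.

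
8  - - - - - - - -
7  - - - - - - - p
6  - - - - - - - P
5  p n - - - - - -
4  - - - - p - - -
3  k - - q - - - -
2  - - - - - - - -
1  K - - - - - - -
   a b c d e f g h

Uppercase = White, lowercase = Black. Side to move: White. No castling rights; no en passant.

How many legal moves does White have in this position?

0

White to move; king on a1.
In check: no.
Legal moves: none.
Count: 0.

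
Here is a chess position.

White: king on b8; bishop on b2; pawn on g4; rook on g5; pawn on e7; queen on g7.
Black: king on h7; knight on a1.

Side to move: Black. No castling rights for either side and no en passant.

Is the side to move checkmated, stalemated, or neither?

checkmate

Black to move; black king on h7.
In check: yes, from the white queen on g7.
King squares — g6: attacked by Rg5; h6: attacked by Qg7; g7: attacked by Bb2; g8: attacked by Qg7; h8: attacked by Qg7.
Legal moves for Black: none.
In check with no legal moves → checkmate.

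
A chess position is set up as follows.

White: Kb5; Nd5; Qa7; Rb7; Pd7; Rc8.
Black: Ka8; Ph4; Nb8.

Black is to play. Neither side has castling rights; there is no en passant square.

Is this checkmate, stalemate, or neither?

Black to move; black king on a8.
In check: yes, from the white queen on a7.
King squares — a7: attacked by Rb7; b7: attacked by Qa7; b8: own knight.
Legal moves for Black: none.
In check with no legal moves → checkmate.

checkmate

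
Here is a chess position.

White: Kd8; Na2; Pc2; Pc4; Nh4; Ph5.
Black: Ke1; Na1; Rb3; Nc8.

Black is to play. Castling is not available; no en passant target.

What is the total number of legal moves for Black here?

Black to move; king on e1.
In check: no.
Legal moves: Ne7, Na7, Nd6, Nb6, Rb8, Rb7, Rb6, Rb5, Rb4, Rh3, Rg3, Rf3, Re3, Rd3+, Rc3, Ra3, Rb2, Rb1, Kf2, Ke2, Kd2, Kf1, Kd1, Nxc2.
Count: 24.

24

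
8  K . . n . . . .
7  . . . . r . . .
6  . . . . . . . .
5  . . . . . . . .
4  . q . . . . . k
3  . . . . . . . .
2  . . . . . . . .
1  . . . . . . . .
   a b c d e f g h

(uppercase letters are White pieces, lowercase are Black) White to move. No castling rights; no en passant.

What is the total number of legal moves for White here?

0

White to move; king on a8.
In check: no.
Legal moves: none.
Count: 0.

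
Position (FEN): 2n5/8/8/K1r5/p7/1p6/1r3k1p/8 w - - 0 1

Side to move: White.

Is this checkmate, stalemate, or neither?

White to move; white king on a5.
In check: yes, from the black rook on c5.
Legal moves for White: Ka6, Kb4, Kxa4.
White is in check but has 3 legal moves → neither.

neither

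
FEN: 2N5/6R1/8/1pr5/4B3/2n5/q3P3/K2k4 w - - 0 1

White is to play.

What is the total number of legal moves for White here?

0

White to move; king on a1.
In check: yes, from the black queen on a2.
Legal moves: none.
Count: 0.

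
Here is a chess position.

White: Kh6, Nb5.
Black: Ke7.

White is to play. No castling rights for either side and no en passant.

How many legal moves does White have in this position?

White to move; king on h6.
In check: no.
Legal moves: Kh7, Kg7, Kg6, Kh5, Kg5, Nc7, Na7, Nd6, Nd4, Nc3, Na3.
Count: 11.

11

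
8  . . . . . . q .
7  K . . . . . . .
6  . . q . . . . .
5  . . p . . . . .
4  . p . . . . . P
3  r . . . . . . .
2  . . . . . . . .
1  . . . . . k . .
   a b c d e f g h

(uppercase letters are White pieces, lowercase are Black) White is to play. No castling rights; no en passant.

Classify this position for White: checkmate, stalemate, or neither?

White to move; white king on a7.
In check: yes, from the black rook on a3.
King squares — a6: attacked by Ra3; b6: attacked by Qc6; b7: attacked by Qc6; a8: attacked by Ra3; b8: attacked by Qg8.
Legal moves for White: none.
In check with no legal moves → checkmate.

checkmate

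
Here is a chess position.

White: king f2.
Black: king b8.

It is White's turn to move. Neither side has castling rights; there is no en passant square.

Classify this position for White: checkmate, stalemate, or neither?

White to move; white king on f2.
In check: no.
Legal moves for White: Kg3, Kf3, Ke3, Kg2, Ke2, Kg1, Kf1, Ke1.
White has 8 legal moves and is not in check → neither.

neither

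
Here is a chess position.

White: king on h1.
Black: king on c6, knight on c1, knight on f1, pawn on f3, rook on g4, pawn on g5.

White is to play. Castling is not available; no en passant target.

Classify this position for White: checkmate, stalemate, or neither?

White to move; white king on h1.
In check: no.
King squares — g1: attacked by Rg4; g2: attacked by Pf3; h2: attacked by Nf1.
Legal moves for White: none.
Not in check and no legal moves → stalemate.

stalemate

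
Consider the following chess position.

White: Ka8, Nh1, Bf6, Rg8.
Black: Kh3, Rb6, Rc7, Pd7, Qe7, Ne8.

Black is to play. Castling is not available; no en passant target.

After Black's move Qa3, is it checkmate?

yes

After Qa3: white king on a8; in check: yes, from the black queen on a3.
King squares — a7: attacked by Qa3; b7: attacked by Rb6; b8: attacked by Rb6.
White has no legal moves → checkmate.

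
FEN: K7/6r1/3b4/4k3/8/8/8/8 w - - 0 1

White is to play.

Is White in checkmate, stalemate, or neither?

stalemate

White to move; white king on a8.
In check: no.
King squares — a7: attacked by Rg7; b7: attacked by Rg7; b8: attacked by Bd6.
Legal moves for White: none.
Not in check and no legal moves → stalemate.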